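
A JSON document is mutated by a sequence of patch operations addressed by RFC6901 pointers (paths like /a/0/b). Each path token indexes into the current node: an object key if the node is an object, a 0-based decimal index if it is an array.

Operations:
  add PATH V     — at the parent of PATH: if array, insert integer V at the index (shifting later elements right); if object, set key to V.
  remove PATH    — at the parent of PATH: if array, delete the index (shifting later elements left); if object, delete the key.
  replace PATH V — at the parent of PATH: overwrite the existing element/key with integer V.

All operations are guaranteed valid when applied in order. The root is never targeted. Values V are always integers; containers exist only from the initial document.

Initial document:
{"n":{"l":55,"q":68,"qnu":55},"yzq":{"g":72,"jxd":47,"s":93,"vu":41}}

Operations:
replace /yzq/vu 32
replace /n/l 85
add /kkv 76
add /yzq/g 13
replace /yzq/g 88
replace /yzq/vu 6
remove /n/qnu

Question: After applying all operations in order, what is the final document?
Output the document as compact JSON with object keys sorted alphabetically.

Answer: {"kkv":76,"n":{"l":85,"q":68},"yzq":{"g":88,"jxd":47,"s":93,"vu":6}}

Derivation:
After op 1 (replace /yzq/vu 32): {"n":{"l":55,"q":68,"qnu":55},"yzq":{"g":72,"jxd":47,"s":93,"vu":32}}
After op 2 (replace /n/l 85): {"n":{"l":85,"q":68,"qnu":55},"yzq":{"g":72,"jxd":47,"s":93,"vu":32}}
After op 3 (add /kkv 76): {"kkv":76,"n":{"l":85,"q":68,"qnu":55},"yzq":{"g":72,"jxd":47,"s":93,"vu":32}}
After op 4 (add /yzq/g 13): {"kkv":76,"n":{"l":85,"q":68,"qnu":55},"yzq":{"g":13,"jxd":47,"s":93,"vu":32}}
After op 5 (replace /yzq/g 88): {"kkv":76,"n":{"l":85,"q":68,"qnu":55},"yzq":{"g":88,"jxd":47,"s":93,"vu":32}}
After op 6 (replace /yzq/vu 6): {"kkv":76,"n":{"l":85,"q":68,"qnu":55},"yzq":{"g":88,"jxd":47,"s":93,"vu":6}}
After op 7 (remove /n/qnu): {"kkv":76,"n":{"l":85,"q":68},"yzq":{"g":88,"jxd":47,"s":93,"vu":6}}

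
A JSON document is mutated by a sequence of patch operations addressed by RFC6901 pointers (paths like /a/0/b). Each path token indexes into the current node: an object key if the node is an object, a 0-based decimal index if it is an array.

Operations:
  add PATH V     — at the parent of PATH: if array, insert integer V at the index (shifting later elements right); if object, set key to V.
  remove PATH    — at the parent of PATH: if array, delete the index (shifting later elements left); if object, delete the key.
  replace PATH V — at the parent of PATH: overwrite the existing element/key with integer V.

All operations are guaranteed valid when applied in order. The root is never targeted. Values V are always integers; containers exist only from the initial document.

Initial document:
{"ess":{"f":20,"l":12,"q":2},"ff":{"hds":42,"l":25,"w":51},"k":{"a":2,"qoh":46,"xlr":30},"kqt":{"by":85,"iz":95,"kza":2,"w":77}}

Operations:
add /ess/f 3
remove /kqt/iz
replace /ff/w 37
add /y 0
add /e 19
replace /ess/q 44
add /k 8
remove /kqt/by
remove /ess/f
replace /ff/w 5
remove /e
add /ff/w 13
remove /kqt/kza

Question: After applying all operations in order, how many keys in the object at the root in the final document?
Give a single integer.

Answer: 5

Derivation:
After op 1 (add /ess/f 3): {"ess":{"f":3,"l":12,"q":2},"ff":{"hds":42,"l":25,"w":51},"k":{"a":2,"qoh":46,"xlr":30},"kqt":{"by":85,"iz":95,"kza":2,"w":77}}
After op 2 (remove /kqt/iz): {"ess":{"f":3,"l":12,"q":2},"ff":{"hds":42,"l":25,"w":51},"k":{"a":2,"qoh":46,"xlr":30},"kqt":{"by":85,"kza":2,"w":77}}
After op 3 (replace /ff/w 37): {"ess":{"f":3,"l":12,"q":2},"ff":{"hds":42,"l":25,"w":37},"k":{"a":2,"qoh":46,"xlr":30},"kqt":{"by":85,"kza":2,"w":77}}
After op 4 (add /y 0): {"ess":{"f":3,"l":12,"q":2},"ff":{"hds":42,"l":25,"w":37},"k":{"a":2,"qoh":46,"xlr":30},"kqt":{"by":85,"kza":2,"w":77},"y":0}
After op 5 (add /e 19): {"e":19,"ess":{"f":3,"l":12,"q":2},"ff":{"hds":42,"l":25,"w":37},"k":{"a":2,"qoh":46,"xlr":30},"kqt":{"by":85,"kza":2,"w":77},"y":0}
After op 6 (replace /ess/q 44): {"e":19,"ess":{"f":3,"l":12,"q":44},"ff":{"hds":42,"l":25,"w":37},"k":{"a":2,"qoh":46,"xlr":30},"kqt":{"by":85,"kza":2,"w":77},"y":0}
After op 7 (add /k 8): {"e":19,"ess":{"f":3,"l":12,"q":44},"ff":{"hds":42,"l":25,"w":37},"k":8,"kqt":{"by":85,"kza":2,"w":77},"y":0}
After op 8 (remove /kqt/by): {"e":19,"ess":{"f":3,"l":12,"q":44},"ff":{"hds":42,"l":25,"w":37},"k":8,"kqt":{"kza":2,"w":77},"y":0}
After op 9 (remove /ess/f): {"e":19,"ess":{"l":12,"q":44},"ff":{"hds":42,"l":25,"w":37},"k":8,"kqt":{"kza":2,"w":77},"y":0}
After op 10 (replace /ff/w 5): {"e":19,"ess":{"l":12,"q":44},"ff":{"hds":42,"l":25,"w":5},"k":8,"kqt":{"kza":2,"w":77},"y":0}
After op 11 (remove /e): {"ess":{"l":12,"q":44},"ff":{"hds":42,"l":25,"w":5},"k":8,"kqt":{"kza":2,"w":77},"y":0}
After op 12 (add /ff/w 13): {"ess":{"l":12,"q":44},"ff":{"hds":42,"l":25,"w":13},"k":8,"kqt":{"kza":2,"w":77},"y":0}
After op 13 (remove /kqt/kza): {"ess":{"l":12,"q":44},"ff":{"hds":42,"l":25,"w":13},"k":8,"kqt":{"w":77},"y":0}
Size at the root: 5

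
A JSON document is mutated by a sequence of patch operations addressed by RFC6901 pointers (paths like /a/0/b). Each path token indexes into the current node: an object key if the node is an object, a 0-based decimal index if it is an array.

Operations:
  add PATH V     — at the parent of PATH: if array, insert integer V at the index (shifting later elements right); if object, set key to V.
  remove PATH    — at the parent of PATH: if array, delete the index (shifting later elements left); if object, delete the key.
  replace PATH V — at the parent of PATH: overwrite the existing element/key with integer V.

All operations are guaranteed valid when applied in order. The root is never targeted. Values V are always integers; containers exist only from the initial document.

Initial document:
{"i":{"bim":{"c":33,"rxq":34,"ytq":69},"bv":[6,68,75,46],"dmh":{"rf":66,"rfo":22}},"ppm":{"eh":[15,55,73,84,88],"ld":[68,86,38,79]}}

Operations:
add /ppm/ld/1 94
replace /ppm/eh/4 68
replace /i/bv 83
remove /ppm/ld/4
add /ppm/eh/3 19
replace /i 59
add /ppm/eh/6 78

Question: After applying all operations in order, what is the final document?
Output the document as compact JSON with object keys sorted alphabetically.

Answer: {"i":59,"ppm":{"eh":[15,55,73,19,84,68,78],"ld":[68,94,86,38]}}

Derivation:
After op 1 (add /ppm/ld/1 94): {"i":{"bim":{"c":33,"rxq":34,"ytq":69},"bv":[6,68,75,46],"dmh":{"rf":66,"rfo":22}},"ppm":{"eh":[15,55,73,84,88],"ld":[68,94,86,38,79]}}
After op 2 (replace /ppm/eh/4 68): {"i":{"bim":{"c":33,"rxq":34,"ytq":69},"bv":[6,68,75,46],"dmh":{"rf":66,"rfo":22}},"ppm":{"eh":[15,55,73,84,68],"ld":[68,94,86,38,79]}}
After op 3 (replace /i/bv 83): {"i":{"bim":{"c":33,"rxq":34,"ytq":69},"bv":83,"dmh":{"rf":66,"rfo":22}},"ppm":{"eh":[15,55,73,84,68],"ld":[68,94,86,38,79]}}
After op 4 (remove /ppm/ld/4): {"i":{"bim":{"c":33,"rxq":34,"ytq":69},"bv":83,"dmh":{"rf":66,"rfo":22}},"ppm":{"eh":[15,55,73,84,68],"ld":[68,94,86,38]}}
After op 5 (add /ppm/eh/3 19): {"i":{"bim":{"c":33,"rxq":34,"ytq":69},"bv":83,"dmh":{"rf":66,"rfo":22}},"ppm":{"eh":[15,55,73,19,84,68],"ld":[68,94,86,38]}}
After op 6 (replace /i 59): {"i":59,"ppm":{"eh":[15,55,73,19,84,68],"ld":[68,94,86,38]}}
After op 7 (add /ppm/eh/6 78): {"i":59,"ppm":{"eh":[15,55,73,19,84,68,78],"ld":[68,94,86,38]}}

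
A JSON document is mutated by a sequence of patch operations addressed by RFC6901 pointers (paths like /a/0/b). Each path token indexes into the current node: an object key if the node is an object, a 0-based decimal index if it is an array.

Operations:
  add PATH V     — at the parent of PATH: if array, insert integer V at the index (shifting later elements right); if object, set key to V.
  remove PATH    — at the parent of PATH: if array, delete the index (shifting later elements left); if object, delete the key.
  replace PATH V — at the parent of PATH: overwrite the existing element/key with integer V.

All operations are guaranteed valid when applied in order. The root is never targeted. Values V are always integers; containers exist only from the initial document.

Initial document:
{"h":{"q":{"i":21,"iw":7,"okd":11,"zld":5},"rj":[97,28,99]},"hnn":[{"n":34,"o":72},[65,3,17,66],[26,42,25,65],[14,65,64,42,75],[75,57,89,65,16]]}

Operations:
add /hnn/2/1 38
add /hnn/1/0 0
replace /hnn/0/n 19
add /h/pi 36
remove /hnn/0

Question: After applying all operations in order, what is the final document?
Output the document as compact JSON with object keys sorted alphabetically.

After op 1 (add /hnn/2/1 38): {"h":{"q":{"i":21,"iw":7,"okd":11,"zld":5},"rj":[97,28,99]},"hnn":[{"n":34,"o":72},[65,3,17,66],[26,38,42,25,65],[14,65,64,42,75],[75,57,89,65,16]]}
After op 2 (add /hnn/1/0 0): {"h":{"q":{"i":21,"iw":7,"okd":11,"zld":5},"rj":[97,28,99]},"hnn":[{"n":34,"o":72},[0,65,3,17,66],[26,38,42,25,65],[14,65,64,42,75],[75,57,89,65,16]]}
After op 3 (replace /hnn/0/n 19): {"h":{"q":{"i":21,"iw":7,"okd":11,"zld":5},"rj":[97,28,99]},"hnn":[{"n":19,"o":72},[0,65,3,17,66],[26,38,42,25,65],[14,65,64,42,75],[75,57,89,65,16]]}
After op 4 (add /h/pi 36): {"h":{"pi":36,"q":{"i":21,"iw":7,"okd":11,"zld":5},"rj":[97,28,99]},"hnn":[{"n":19,"o":72},[0,65,3,17,66],[26,38,42,25,65],[14,65,64,42,75],[75,57,89,65,16]]}
After op 5 (remove /hnn/0): {"h":{"pi":36,"q":{"i":21,"iw":7,"okd":11,"zld":5},"rj":[97,28,99]},"hnn":[[0,65,3,17,66],[26,38,42,25,65],[14,65,64,42,75],[75,57,89,65,16]]}

Answer: {"h":{"pi":36,"q":{"i":21,"iw":7,"okd":11,"zld":5},"rj":[97,28,99]},"hnn":[[0,65,3,17,66],[26,38,42,25,65],[14,65,64,42,75],[75,57,89,65,16]]}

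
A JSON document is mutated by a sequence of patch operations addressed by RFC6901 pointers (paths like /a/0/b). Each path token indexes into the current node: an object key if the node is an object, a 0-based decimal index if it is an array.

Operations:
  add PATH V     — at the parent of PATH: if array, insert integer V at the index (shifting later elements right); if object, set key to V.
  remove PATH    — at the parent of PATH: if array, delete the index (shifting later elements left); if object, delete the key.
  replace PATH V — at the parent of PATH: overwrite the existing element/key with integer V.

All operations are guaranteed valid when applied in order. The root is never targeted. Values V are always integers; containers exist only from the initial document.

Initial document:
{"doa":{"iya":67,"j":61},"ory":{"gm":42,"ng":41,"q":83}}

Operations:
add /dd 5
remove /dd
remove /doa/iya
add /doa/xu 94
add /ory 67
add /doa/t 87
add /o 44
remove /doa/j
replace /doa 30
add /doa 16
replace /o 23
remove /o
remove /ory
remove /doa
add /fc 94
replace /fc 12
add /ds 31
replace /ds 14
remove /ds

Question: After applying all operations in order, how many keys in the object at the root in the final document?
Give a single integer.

Answer: 1

Derivation:
After op 1 (add /dd 5): {"dd":5,"doa":{"iya":67,"j":61},"ory":{"gm":42,"ng":41,"q":83}}
After op 2 (remove /dd): {"doa":{"iya":67,"j":61},"ory":{"gm":42,"ng":41,"q":83}}
After op 3 (remove /doa/iya): {"doa":{"j":61},"ory":{"gm":42,"ng":41,"q":83}}
After op 4 (add /doa/xu 94): {"doa":{"j":61,"xu":94},"ory":{"gm":42,"ng":41,"q":83}}
After op 5 (add /ory 67): {"doa":{"j":61,"xu":94},"ory":67}
After op 6 (add /doa/t 87): {"doa":{"j":61,"t":87,"xu":94},"ory":67}
After op 7 (add /o 44): {"doa":{"j":61,"t":87,"xu":94},"o":44,"ory":67}
After op 8 (remove /doa/j): {"doa":{"t":87,"xu":94},"o":44,"ory":67}
After op 9 (replace /doa 30): {"doa":30,"o":44,"ory":67}
After op 10 (add /doa 16): {"doa":16,"o":44,"ory":67}
After op 11 (replace /o 23): {"doa":16,"o":23,"ory":67}
After op 12 (remove /o): {"doa":16,"ory":67}
After op 13 (remove /ory): {"doa":16}
After op 14 (remove /doa): {}
After op 15 (add /fc 94): {"fc":94}
After op 16 (replace /fc 12): {"fc":12}
After op 17 (add /ds 31): {"ds":31,"fc":12}
After op 18 (replace /ds 14): {"ds":14,"fc":12}
After op 19 (remove /ds): {"fc":12}
Size at the root: 1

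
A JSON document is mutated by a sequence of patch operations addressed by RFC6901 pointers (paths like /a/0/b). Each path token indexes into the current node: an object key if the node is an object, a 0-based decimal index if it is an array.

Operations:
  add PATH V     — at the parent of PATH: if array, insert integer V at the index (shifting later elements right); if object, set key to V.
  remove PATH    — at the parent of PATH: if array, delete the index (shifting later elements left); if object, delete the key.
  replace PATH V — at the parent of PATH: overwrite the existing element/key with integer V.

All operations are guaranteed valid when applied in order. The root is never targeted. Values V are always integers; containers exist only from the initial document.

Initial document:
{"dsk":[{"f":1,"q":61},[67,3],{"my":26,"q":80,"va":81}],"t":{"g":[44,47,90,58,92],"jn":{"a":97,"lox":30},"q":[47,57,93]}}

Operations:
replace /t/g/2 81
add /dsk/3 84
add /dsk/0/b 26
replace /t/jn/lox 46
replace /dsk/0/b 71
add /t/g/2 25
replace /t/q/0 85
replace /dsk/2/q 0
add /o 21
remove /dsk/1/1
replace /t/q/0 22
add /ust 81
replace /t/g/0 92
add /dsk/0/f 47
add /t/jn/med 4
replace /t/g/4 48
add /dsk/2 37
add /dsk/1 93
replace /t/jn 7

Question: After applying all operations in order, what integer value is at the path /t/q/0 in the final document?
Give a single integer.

Answer: 22

Derivation:
After op 1 (replace /t/g/2 81): {"dsk":[{"f":1,"q":61},[67,3],{"my":26,"q":80,"va":81}],"t":{"g":[44,47,81,58,92],"jn":{"a":97,"lox":30},"q":[47,57,93]}}
After op 2 (add /dsk/3 84): {"dsk":[{"f":1,"q":61},[67,3],{"my":26,"q":80,"va":81},84],"t":{"g":[44,47,81,58,92],"jn":{"a":97,"lox":30},"q":[47,57,93]}}
After op 3 (add /dsk/0/b 26): {"dsk":[{"b":26,"f":1,"q":61},[67,3],{"my":26,"q":80,"va":81},84],"t":{"g":[44,47,81,58,92],"jn":{"a":97,"lox":30},"q":[47,57,93]}}
After op 4 (replace /t/jn/lox 46): {"dsk":[{"b":26,"f":1,"q":61},[67,3],{"my":26,"q":80,"va":81},84],"t":{"g":[44,47,81,58,92],"jn":{"a":97,"lox":46},"q":[47,57,93]}}
After op 5 (replace /dsk/0/b 71): {"dsk":[{"b":71,"f":1,"q":61},[67,3],{"my":26,"q":80,"va":81},84],"t":{"g":[44,47,81,58,92],"jn":{"a":97,"lox":46},"q":[47,57,93]}}
After op 6 (add /t/g/2 25): {"dsk":[{"b":71,"f":1,"q":61},[67,3],{"my":26,"q":80,"va":81},84],"t":{"g":[44,47,25,81,58,92],"jn":{"a":97,"lox":46},"q":[47,57,93]}}
After op 7 (replace /t/q/0 85): {"dsk":[{"b":71,"f":1,"q":61},[67,3],{"my":26,"q":80,"va":81},84],"t":{"g":[44,47,25,81,58,92],"jn":{"a":97,"lox":46},"q":[85,57,93]}}
After op 8 (replace /dsk/2/q 0): {"dsk":[{"b":71,"f":1,"q":61},[67,3],{"my":26,"q":0,"va":81},84],"t":{"g":[44,47,25,81,58,92],"jn":{"a":97,"lox":46},"q":[85,57,93]}}
After op 9 (add /o 21): {"dsk":[{"b":71,"f":1,"q":61},[67,3],{"my":26,"q":0,"va":81},84],"o":21,"t":{"g":[44,47,25,81,58,92],"jn":{"a":97,"lox":46},"q":[85,57,93]}}
After op 10 (remove /dsk/1/1): {"dsk":[{"b":71,"f":1,"q":61},[67],{"my":26,"q":0,"va":81},84],"o":21,"t":{"g":[44,47,25,81,58,92],"jn":{"a":97,"lox":46},"q":[85,57,93]}}
After op 11 (replace /t/q/0 22): {"dsk":[{"b":71,"f":1,"q":61},[67],{"my":26,"q":0,"va":81},84],"o":21,"t":{"g":[44,47,25,81,58,92],"jn":{"a":97,"lox":46},"q":[22,57,93]}}
After op 12 (add /ust 81): {"dsk":[{"b":71,"f":1,"q":61},[67],{"my":26,"q":0,"va":81},84],"o":21,"t":{"g":[44,47,25,81,58,92],"jn":{"a":97,"lox":46},"q":[22,57,93]},"ust":81}
After op 13 (replace /t/g/0 92): {"dsk":[{"b":71,"f":1,"q":61},[67],{"my":26,"q":0,"va":81},84],"o":21,"t":{"g":[92,47,25,81,58,92],"jn":{"a":97,"lox":46},"q":[22,57,93]},"ust":81}
After op 14 (add /dsk/0/f 47): {"dsk":[{"b":71,"f":47,"q":61},[67],{"my":26,"q":0,"va":81},84],"o":21,"t":{"g":[92,47,25,81,58,92],"jn":{"a":97,"lox":46},"q":[22,57,93]},"ust":81}
After op 15 (add /t/jn/med 4): {"dsk":[{"b":71,"f":47,"q":61},[67],{"my":26,"q":0,"va":81},84],"o":21,"t":{"g":[92,47,25,81,58,92],"jn":{"a":97,"lox":46,"med":4},"q":[22,57,93]},"ust":81}
After op 16 (replace /t/g/4 48): {"dsk":[{"b":71,"f":47,"q":61},[67],{"my":26,"q":0,"va":81},84],"o":21,"t":{"g":[92,47,25,81,48,92],"jn":{"a":97,"lox":46,"med":4},"q":[22,57,93]},"ust":81}
After op 17 (add /dsk/2 37): {"dsk":[{"b":71,"f":47,"q":61},[67],37,{"my":26,"q":0,"va":81},84],"o":21,"t":{"g":[92,47,25,81,48,92],"jn":{"a":97,"lox":46,"med":4},"q":[22,57,93]},"ust":81}
After op 18 (add /dsk/1 93): {"dsk":[{"b":71,"f":47,"q":61},93,[67],37,{"my":26,"q":0,"va":81},84],"o":21,"t":{"g":[92,47,25,81,48,92],"jn":{"a":97,"lox":46,"med":4},"q":[22,57,93]},"ust":81}
After op 19 (replace /t/jn 7): {"dsk":[{"b":71,"f":47,"q":61},93,[67],37,{"my":26,"q":0,"va":81},84],"o":21,"t":{"g":[92,47,25,81,48,92],"jn":7,"q":[22,57,93]},"ust":81}
Value at /t/q/0: 22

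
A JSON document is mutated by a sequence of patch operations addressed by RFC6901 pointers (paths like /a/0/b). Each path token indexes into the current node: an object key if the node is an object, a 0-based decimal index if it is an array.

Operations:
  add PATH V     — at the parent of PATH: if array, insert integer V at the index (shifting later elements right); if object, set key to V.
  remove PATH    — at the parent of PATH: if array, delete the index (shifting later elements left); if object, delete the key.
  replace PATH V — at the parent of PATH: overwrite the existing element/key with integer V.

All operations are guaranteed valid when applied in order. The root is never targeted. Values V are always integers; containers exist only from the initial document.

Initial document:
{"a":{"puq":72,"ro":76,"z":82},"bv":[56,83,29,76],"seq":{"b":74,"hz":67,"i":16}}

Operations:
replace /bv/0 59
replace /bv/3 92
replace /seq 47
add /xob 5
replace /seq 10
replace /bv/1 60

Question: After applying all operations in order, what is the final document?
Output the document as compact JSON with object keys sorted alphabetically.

Answer: {"a":{"puq":72,"ro":76,"z":82},"bv":[59,60,29,92],"seq":10,"xob":5}

Derivation:
After op 1 (replace /bv/0 59): {"a":{"puq":72,"ro":76,"z":82},"bv":[59,83,29,76],"seq":{"b":74,"hz":67,"i":16}}
After op 2 (replace /bv/3 92): {"a":{"puq":72,"ro":76,"z":82},"bv":[59,83,29,92],"seq":{"b":74,"hz":67,"i":16}}
After op 3 (replace /seq 47): {"a":{"puq":72,"ro":76,"z":82},"bv":[59,83,29,92],"seq":47}
After op 4 (add /xob 5): {"a":{"puq":72,"ro":76,"z":82},"bv":[59,83,29,92],"seq":47,"xob":5}
After op 5 (replace /seq 10): {"a":{"puq":72,"ro":76,"z":82},"bv":[59,83,29,92],"seq":10,"xob":5}
After op 6 (replace /bv/1 60): {"a":{"puq":72,"ro":76,"z":82},"bv":[59,60,29,92],"seq":10,"xob":5}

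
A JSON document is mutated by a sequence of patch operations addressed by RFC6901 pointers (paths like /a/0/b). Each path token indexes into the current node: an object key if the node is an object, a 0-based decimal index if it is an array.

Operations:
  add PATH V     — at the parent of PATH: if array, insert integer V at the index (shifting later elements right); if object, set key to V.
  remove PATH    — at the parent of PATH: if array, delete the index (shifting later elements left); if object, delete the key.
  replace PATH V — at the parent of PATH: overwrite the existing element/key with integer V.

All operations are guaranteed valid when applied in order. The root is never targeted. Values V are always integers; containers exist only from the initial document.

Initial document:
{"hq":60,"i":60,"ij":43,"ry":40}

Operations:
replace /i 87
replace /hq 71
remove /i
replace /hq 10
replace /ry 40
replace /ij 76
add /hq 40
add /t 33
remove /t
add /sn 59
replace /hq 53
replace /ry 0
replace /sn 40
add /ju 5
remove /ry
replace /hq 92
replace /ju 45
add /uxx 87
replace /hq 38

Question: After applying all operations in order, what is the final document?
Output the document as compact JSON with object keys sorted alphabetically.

After op 1 (replace /i 87): {"hq":60,"i":87,"ij":43,"ry":40}
After op 2 (replace /hq 71): {"hq":71,"i":87,"ij":43,"ry":40}
After op 3 (remove /i): {"hq":71,"ij":43,"ry":40}
After op 4 (replace /hq 10): {"hq":10,"ij":43,"ry":40}
After op 5 (replace /ry 40): {"hq":10,"ij":43,"ry":40}
After op 6 (replace /ij 76): {"hq":10,"ij":76,"ry":40}
After op 7 (add /hq 40): {"hq":40,"ij":76,"ry":40}
After op 8 (add /t 33): {"hq":40,"ij":76,"ry":40,"t":33}
After op 9 (remove /t): {"hq":40,"ij":76,"ry":40}
After op 10 (add /sn 59): {"hq":40,"ij":76,"ry":40,"sn":59}
After op 11 (replace /hq 53): {"hq":53,"ij":76,"ry":40,"sn":59}
After op 12 (replace /ry 0): {"hq":53,"ij":76,"ry":0,"sn":59}
After op 13 (replace /sn 40): {"hq":53,"ij":76,"ry":0,"sn":40}
After op 14 (add /ju 5): {"hq":53,"ij":76,"ju":5,"ry":0,"sn":40}
After op 15 (remove /ry): {"hq":53,"ij":76,"ju":5,"sn":40}
After op 16 (replace /hq 92): {"hq":92,"ij":76,"ju":5,"sn":40}
After op 17 (replace /ju 45): {"hq":92,"ij":76,"ju":45,"sn":40}
After op 18 (add /uxx 87): {"hq":92,"ij":76,"ju":45,"sn":40,"uxx":87}
After op 19 (replace /hq 38): {"hq":38,"ij":76,"ju":45,"sn":40,"uxx":87}

Answer: {"hq":38,"ij":76,"ju":45,"sn":40,"uxx":87}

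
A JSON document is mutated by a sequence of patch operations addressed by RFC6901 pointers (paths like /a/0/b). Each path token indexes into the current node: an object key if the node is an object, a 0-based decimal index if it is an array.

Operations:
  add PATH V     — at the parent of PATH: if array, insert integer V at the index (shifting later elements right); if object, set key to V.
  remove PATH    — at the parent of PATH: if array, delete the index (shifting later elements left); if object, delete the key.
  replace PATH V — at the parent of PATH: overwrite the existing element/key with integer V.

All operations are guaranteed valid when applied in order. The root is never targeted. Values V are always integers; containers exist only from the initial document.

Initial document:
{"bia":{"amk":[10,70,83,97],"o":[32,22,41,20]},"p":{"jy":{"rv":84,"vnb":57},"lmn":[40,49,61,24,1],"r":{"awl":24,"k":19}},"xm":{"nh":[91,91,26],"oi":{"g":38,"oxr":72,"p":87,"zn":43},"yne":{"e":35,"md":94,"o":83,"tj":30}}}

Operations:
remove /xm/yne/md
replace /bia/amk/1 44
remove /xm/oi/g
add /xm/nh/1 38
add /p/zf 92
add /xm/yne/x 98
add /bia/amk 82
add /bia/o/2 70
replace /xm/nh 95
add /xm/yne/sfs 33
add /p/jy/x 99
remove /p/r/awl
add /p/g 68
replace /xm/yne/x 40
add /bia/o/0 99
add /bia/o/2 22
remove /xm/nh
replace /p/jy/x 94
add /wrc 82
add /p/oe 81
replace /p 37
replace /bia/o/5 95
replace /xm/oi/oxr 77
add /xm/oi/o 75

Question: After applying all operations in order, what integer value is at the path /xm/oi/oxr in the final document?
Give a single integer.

Answer: 77

Derivation:
After op 1 (remove /xm/yne/md): {"bia":{"amk":[10,70,83,97],"o":[32,22,41,20]},"p":{"jy":{"rv":84,"vnb":57},"lmn":[40,49,61,24,1],"r":{"awl":24,"k":19}},"xm":{"nh":[91,91,26],"oi":{"g":38,"oxr":72,"p":87,"zn":43},"yne":{"e":35,"o":83,"tj":30}}}
After op 2 (replace /bia/amk/1 44): {"bia":{"amk":[10,44,83,97],"o":[32,22,41,20]},"p":{"jy":{"rv":84,"vnb":57},"lmn":[40,49,61,24,1],"r":{"awl":24,"k":19}},"xm":{"nh":[91,91,26],"oi":{"g":38,"oxr":72,"p":87,"zn":43},"yne":{"e":35,"o":83,"tj":30}}}
After op 3 (remove /xm/oi/g): {"bia":{"amk":[10,44,83,97],"o":[32,22,41,20]},"p":{"jy":{"rv":84,"vnb":57},"lmn":[40,49,61,24,1],"r":{"awl":24,"k":19}},"xm":{"nh":[91,91,26],"oi":{"oxr":72,"p":87,"zn":43},"yne":{"e":35,"o":83,"tj":30}}}
After op 4 (add /xm/nh/1 38): {"bia":{"amk":[10,44,83,97],"o":[32,22,41,20]},"p":{"jy":{"rv":84,"vnb":57},"lmn":[40,49,61,24,1],"r":{"awl":24,"k":19}},"xm":{"nh":[91,38,91,26],"oi":{"oxr":72,"p":87,"zn":43},"yne":{"e":35,"o":83,"tj":30}}}
After op 5 (add /p/zf 92): {"bia":{"amk":[10,44,83,97],"o":[32,22,41,20]},"p":{"jy":{"rv":84,"vnb":57},"lmn":[40,49,61,24,1],"r":{"awl":24,"k":19},"zf":92},"xm":{"nh":[91,38,91,26],"oi":{"oxr":72,"p":87,"zn":43},"yne":{"e":35,"o":83,"tj":30}}}
After op 6 (add /xm/yne/x 98): {"bia":{"amk":[10,44,83,97],"o":[32,22,41,20]},"p":{"jy":{"rv":84,"vnb":57},"lmn":[40,49,61,24,1],"r":{"awl":24,"k":19},"zf":92},"xm":{"nh":[91,38,91,26],"oi":{"oxr":72,"p":87,"zn":43},"yne":{"e":35,"o":83,"tj":30,"x":98}}}
After op 7 (add /bia/amk 82): {"bia":{"amk":82,"o":[32,22,41,20]},"p":{"jy":{"rv":84,"vnb":57},"lmn":[40,49,61,24,1],"r":{"awl":24,"k":19},"zf":92},"xm":{"nh":[91,38,91,26],"oi":{"oxr":72,"p":87,"zn":43},"yne":{"e":35,"o":83,"tj":30,"x":98}}}
After op 8 (add /bia/o/2 70): {"bia":{"amk":82,"o":[32,22,70,41,20]},"p":{"jy":{"rv":84,"vnb":57},"lmn":[40,49,61,24,1],"r":{"awl":24,"k":19},"zf":92},"xm":{"nh":[91,38,91,26],"oi":{"oxr":72,"p":87,"zn":43},"yne":{"e":35,"o":83,"tj":30,"x":98}}}
After op 9 (replace /xm/nh 95): {"bia":{"amk":82,"o":[32,22,70,41,20]},"p":{"jy":{"rv":84,"vnb":57},"lmn":[40,49,61,24,1],"r":{"awl":24,"k":19},"zf":92},"xm":{"nh":95,"oi":{"oxr":72,"p":87,"zn":43},"yne":{"e":35,"o":83,"tj":30,"x":98}}}
After op 10 (add /xm/yne/sfs 33): {"bia":{"amk":82,"o":[32,22,70,41,20]},"p":{"jy":{"rv":84,"vnb":57},"lmn":[40,49,61,24,1],"r":{"awl":24,"k":19},"zf":92},"xm":{"nh":95,"oi":{"oxr":72,"p":87,"zn":43},"yne":{"e":35,"o":83,"sfs":33,"tj":30,"x":98}}}
After op 11 (add /p/jy/x 99): {"bia":{"amk":82,"o":[32,22,70,41,20]},"p":{"jy":{"rv":84,"vnb":57,"x":99},"lmn":[40,49,61,24,1],"r":{"awl":24,"k":19},"zf":92},"xm":{"nh":95,"oi":{"oxr":72,"p":87,"zn":43},"yne":{"e":35,"o":83,"sfs":33,"tj":30,"x":98}}}
After op 12 (remove /p/r/awl): {"bia":{"amk":82,"o":[32,22,70,41,20]},"p":{"jy":{"rv":84,"vnb":57,"x":99},"lmn":[40,49,61,24,1],"r":{"k":19},"zf":92},"xm":{"nh":95,"oi":{"oxr":72,"p":87,"zn":43},"yne":{"e":35,"o":83,"sfs":33,"tj":30,"x":98}}}
After op 13 (add /p/g 68): {"bia":{"amk":82,"o":[32,22,70,41,20]},"p":{"g":68,"jy":{"rv":84,"vnb":57,"x":99},"lmn":[40,49,61,24,1],"r":{"k":19},"zf":92},"xm":{"nh":95,"oi":{"oxr":72,"p":87,"zn":43},"yne":{"e":35,"o":83,"sfs":33,"tj":30,"x":98}}}
After op 14 (replace /xm/yne/x 40): {"bia":{"amk":82,"o":[32,22,70,41,20]},"p":{"g":68,"jy":{"rv":84,"vnb":57,"x":99},"lmn":[40,49,61,24,1],"r":{"k":19},"zf":92},"xm":{"nh":95,"oi":{"oxr":72,"p":87,"zn":43},"yne":{"e":35,"o":83,"sfs":33,"tj":30,"x":40}}}
After op 15 (add /bia/o/0 99): {"bia":{"amk":82,"o":[99,32,22,70,41,20]},"p":{"g":68,"jy":{"rv":84,"vnb":57,"x":99},"lmn":[40,49,61,24,1],"r":{"k":19},"zf":92},"xm":{"nh":95,"oi":{"oxr":72,"p":87,"zn":43},"yne":{"e":35,"o":83,"sfs":33,"tj":30,"x":40}}}
After op 16 (add /bia/o/2 22): {"bia":{"amk":82,"o":[99,32,22,22,70,41,20]},"p":{"g":68,"jy":{"rv":84,"vnb":57,"x":99},"lmn":[40,49,61,24,1],"r":{"k":19},"zf":92},"xm":{"nh":95,"oi":{"oxr":72,"p":87,"zn":43},"yne":{"e":35,"o":83,"sfs":33,"tj":30,"x":40}}}
After op 17 (remove /xm/nh): {"bia":{"amk":82,"o":[99,32,22,22,70,41,20]},"p":{"g":68,"jy":{"rv":84,"vnb":57,"x":99},"lmn":[40,49,61,24,1],"r":{"k":19},"zf":92},"xm":{"oi":{"oxr":72,"p":87,"zn":43},"yne":{"e":35,"o":83,"sfs":33,"tj":30,"x":40}}}
After op 18 (replace /p/jy/x 94): {"bia":{"amk":82,"o":[99,32,22,22,70,41,20]},"p":{"g":68,"jy":{"rv":84,"vnb":57,"x":94},"lmn":[40,49,61,24,1],"r":{"k":19},"zf":92},"xm":{"oi":{"oxr":72,"p":87,"zn":43},"yne":{"e":35,"o":83,"sfs":33,"tj":30,"x":40}}}
After op 19 (add /wrc 82): {"bia":{"amk":82,"o":[99,32,22,22,70,41,20]},"p":{"g":68,"jy":{"rv":84,"vnb":57,"x":94},"lmn":[40,49,61,24,1],"r":{"k":19},"zf":92},"wrc":82,"xm":{"oi":{"oxr":72,"p":87,"zn":43},"yne":{"e":35,"o":83,"sfs":33,"tj":30,"x":40}}}
After op 20 (add /p/oe 81): {"bia":{"amk":82,"o":[99,32,22,22,70,41,20]},"p":{"g":68,"jy":{"rv":84,"vnb":57,"x":94},"lmn":[40,49,61,24,1],"oe":81,"r":{"k":19},"zf":92},"wrc":82,"xm":{"oi":{"oxr":72,"p":87,"zn":43},"yne":{"e":35,"o":83,"sfs":33,"tj":30,"x":40}}}
After op 21 (replace /p 37): {"bia":{"amk":82,"o":[99,32,22,22,70,41,20]},"p":37,"wrc":82,"xm":{"oi":{"oxr":72,"p":87,"zn":43},"yne":{"e":35,"o":83,"sfs":33,"tj":30,"x":40}}}
After op 22 (replace /bia/o/5 95): {"bia":{"amk":82,"o":[99,32,22,22,70,95,20]},"p":37,"wrc":82,"xm":{"oi":{"oxr":72,"p":87,"zn":43},"yne":{"e":35,"o":83,"sfs":33,"tj":30,"x":40}}}
After op 23 (replace /xm/oi/oxr 77): {"bia":{"amk":82,"o":[99,32,22,22,70,95,20]},"p":37,"wrc":82,"xm":{"oi":{"oxr":77,"p":87,"zn":43},"yne":{"e":35,"o":83,"sfs":33,"tj":30,"x":40}}}
After op 24 (add /xm/oi/o 75): {"bia":{"amk":82,"o":[99,32,22,22,70,95,20]},"p":37,"wrc":82,"xm":{"oi":{"o":75,"oxr":77,"p":87,"zn":43},"yne":{"e":35,"o":83,"sfs":33,"tj":30,"x":40}}}
Value at /xm/oi/oxr: 77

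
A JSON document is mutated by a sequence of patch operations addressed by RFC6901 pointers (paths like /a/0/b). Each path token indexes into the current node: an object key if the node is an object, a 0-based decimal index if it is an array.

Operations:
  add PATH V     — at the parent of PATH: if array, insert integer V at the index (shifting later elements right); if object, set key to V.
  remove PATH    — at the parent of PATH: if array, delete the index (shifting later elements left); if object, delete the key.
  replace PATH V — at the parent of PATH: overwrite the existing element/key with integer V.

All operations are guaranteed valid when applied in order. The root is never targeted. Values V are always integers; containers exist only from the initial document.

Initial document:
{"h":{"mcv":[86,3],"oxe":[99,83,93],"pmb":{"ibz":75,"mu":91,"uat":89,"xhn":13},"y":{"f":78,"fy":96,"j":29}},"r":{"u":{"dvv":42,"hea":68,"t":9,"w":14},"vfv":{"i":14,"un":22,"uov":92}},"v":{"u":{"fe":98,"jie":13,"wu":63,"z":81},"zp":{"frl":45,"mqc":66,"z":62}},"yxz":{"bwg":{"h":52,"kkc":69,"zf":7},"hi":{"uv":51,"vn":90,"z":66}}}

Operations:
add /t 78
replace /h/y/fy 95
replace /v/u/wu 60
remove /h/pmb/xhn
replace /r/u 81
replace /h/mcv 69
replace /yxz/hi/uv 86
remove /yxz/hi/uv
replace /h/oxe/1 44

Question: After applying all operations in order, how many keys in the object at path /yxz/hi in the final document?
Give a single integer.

Answer: 2

Derivation:
After op 1 (add /t 78): {"h":{"mcv":[86,3],"oxe":[99,83,93],"pmb":{"ibz":75,"mu":91,"uat":89,"xhn":13},"y":{"f":78,"fy":96,"j":29}},"r":{"u":{"dvv":42,"hea":68,"t":9,"w":14},"vfv":{"i":14,"un":22,"uov":92}},"t":78,"v":{"u":{"fe":98,"jie":13,"wu":63,"z":81},"zp":{"frl":45,"mqc":66,"z":62}},"yxz":{"bwg":{"h":52,"kkc":69,"zf":7},"hi":{"uv":51,"vn":90,"z":66}}}
After op 2 (replace /h/y/fy 95): {"h":{"mcv":[86,3],"oxe":[99,83,93],"pmb":{"ibz":75,"mu":91,"uat":89,"xhn":13},"y":{"f":78,"fy":95,"j":29}},"r":{"u":{"dvv":42,"hea":68,"t":9,"w":14},"vfv":{"i":14,"un":22,"uov":92}},"t":78,"v":{"u":{"fe":98,"jie":13,"wu":63,"z":81},"zp":{"frl":45,"mqc":66,"z":62}},"yxz":{"bwg":{"h":52,"kkc":69,"zf":7},"hi":{"uv":51,"vn":90,"z":66}}}
After op 3 (replace /v/u/wu 60): {"h":{"mcv":[86,3],"oxe":[99,83,93],"pmb":{"ibz":75,"mu":91,"uat":89,"xhn":13},"y":{"f":78,"fy":95,"j":29}},"r":{"u":{"dvv":42,"hea":68,"t":9,"w":14},"vfv":{"i":14,"un":22,"uov":92}},"t":78,"v":{"u":{"fe":98,"jie":13,"wu":60,"z":81},"zp":{"frl":45,"mqc":66,"z":62}},"yxz":{"bwg":{"h":52,"kkc":69,"zf":7},"hi":{"uv":51,"vn":90,"z":66}}}
After op 4 (remove /h/pmb/xhn): {"h":{"mcv":[86,3],"oxe":[99,83,93],"pmb":{"ibz":75,"mu":91,"uat":89},"y":{"f":78,"fy":95,"j":29}},"r":{"u":{"dvv":42,"hea":68,"t":9,"w":14},"vfv":{"i":14,"un":22,"uov":92}},"t":78,"v":{"u":{"fe":98,"jie":13,"wu":60,"z":81},"zp":{"frl":45,"mqc":66,"z":62}},"yxz":{"bwg":{"h":52,"kkc":69,"zf":7},"hi":{"uv":51,"vn":90,"z":66}}}
After op 5 (replace /r/u 81): {"h":{"mcv":[86,3],"oxe":[99,83,93],"pmb":{"ibz":75,"mu":91,"uat":89},"y":{"f":78,"fy":95,"j":29}},"r":{"u":81,"vfv":{"i":14,"un":22,"uov":92}},"t":78,"v":{"u":{"fe":98,"jie":13,"wu":60,"z":81},"zp":{"frl":45,"mqc":66,"z":62}},"yxz":{"bwg":{"h":52,"kkc":69,"zf":7},"hi":{"uv":51,"vn":90,"z":66}}}
After op 6 (replace /h/mcv 69): {"h":{"mcv":69,"oxe":[99,83,93],"pmb":{"ibz":75,"mu":91,"uat":89},"y":{"f":78,"fy":95,"j":29}},"r":{"u":81,"vfv":{"i":14,"un":22,"uov":92}},"t":78,"v":{"u":{"fe":98,"jie":13,"wu":60,"z":81},"zp":{"frl":45,"mqc":66,"z":62}},"yxz":{"bwg":{"h":52,"kkc":69,"zf":7},"hi":{"uv":51,"vn":90,"z":66}}}
After op 7 (replace /yxz/hi/uv 86): {"h":{"mcv":69,"oxe":[99,83,93],"pmb":{"ibz":75,"mu":91,"uat":89},"y":{"f":78,"fy":95,"j":29}},"r":{"u":81,"vfv":{"i":14,"un":22,"uov":92}},"t":78,"v":{"u":{"fe":98,"jie":13,"wu":60,"z":81},"zp":{"frl":45,"mqc":66,"z":62}},"yxz":{"bwg":{"h":52,"kkc":69,"zf":7},"hi":{"uv":86,"vn":90,"z":66}}}
After op 8 (remove /yxz/hi/uv): {"h":{"mcv":69,"oxe":[99,83,93],"pmb":{"ibz":75,"mu":91,"uat":89},"y":{"f":78,"fy":95,"j":29}},"r":{"u":81,"vfv":{"i":14,"un":22,"uov":92}},"t":78,"v":{"u":{"fe":98,"jie":13,"wu":60,"z":81},"zp":{"frl":45,"mqc":66,"z":62}},"yxz":{"bwg":{"h":52,"kkc":69,"zf":7},"hi":{"vn":90,"z":66}}}
After op 9 (replace /h/oxe/1 44): {"h":{"mcv":69,"oxe":[99,44,93],"pmb":{"ibz":75,"mu":91,"uat":89},"y":{"f":78,"fy":95,"j":29}},"r":{"u":81,"vfv":{"i":14,"un":22,"uov":92}},"t":78,"v":{"u":{"fe":98,"jie":13,"wu":60,"z":81},"zp":{"frl":45,"mqc":66,"z":62}},"yxz":{"bwg":{"h":52,"kkc":69,"zf":7},"hi":{"vn":90,"z":66}}}
Size at path /yxz/hi: 2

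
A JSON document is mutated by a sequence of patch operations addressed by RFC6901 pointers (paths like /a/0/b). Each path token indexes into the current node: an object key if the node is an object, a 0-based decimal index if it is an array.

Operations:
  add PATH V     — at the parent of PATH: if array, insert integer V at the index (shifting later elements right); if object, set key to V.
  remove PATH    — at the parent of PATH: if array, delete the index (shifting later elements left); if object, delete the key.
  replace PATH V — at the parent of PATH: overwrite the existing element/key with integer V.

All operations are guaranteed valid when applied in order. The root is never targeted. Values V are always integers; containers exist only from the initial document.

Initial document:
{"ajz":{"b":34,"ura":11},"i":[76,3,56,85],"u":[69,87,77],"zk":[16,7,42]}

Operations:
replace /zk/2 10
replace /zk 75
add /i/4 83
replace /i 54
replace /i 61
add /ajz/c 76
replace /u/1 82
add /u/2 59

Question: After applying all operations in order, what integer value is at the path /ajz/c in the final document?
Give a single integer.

After op 1 (replace /zk/2 10): {"ajz":{"b":34,"ura":11},"i":[76,3,56,85],"u":[69,87,77],"zk":[16,7,10]}
After op 2 (replace /zk 75): {"ajz":{"b":34,"ura":11},"i":[76,3,56,85],"u":[69,87,77],"zk":75}
After op 3 (add /i/4 83): {"ajz":{"b":34,"ura":11},"i":[76,3,56,85,83],"u":[69,87,77],"zk":75}
After op 4 (replace /i 54): {"ajz":{"b":34,"ura":11},"i":54,"u":[69,87,77],"zk":75}
After op 5 (replace /i 61): {"ajz":{"b":34,"ura":11},"i":61,"u":[69,87,77],"zk":75}
After op 6 (add /ajz/c 76): {"ajz":{"b":34,"c":76,"ura":11},"i":61,"u":[69,87,77],"zk":75}
After op 7 (replace /u/1 82): {"ajz":{"b":34,"c":76,"ura":11},"i":61,"u":[69,82,77],"zk":75}
After op 8 (add /u/2 59): {"ajz":{"b":34,"c":76,"ura":11},"i":61,"u":[69,82,59,77],"zk":75}
Value at /ajz/c: 76

Answer: 76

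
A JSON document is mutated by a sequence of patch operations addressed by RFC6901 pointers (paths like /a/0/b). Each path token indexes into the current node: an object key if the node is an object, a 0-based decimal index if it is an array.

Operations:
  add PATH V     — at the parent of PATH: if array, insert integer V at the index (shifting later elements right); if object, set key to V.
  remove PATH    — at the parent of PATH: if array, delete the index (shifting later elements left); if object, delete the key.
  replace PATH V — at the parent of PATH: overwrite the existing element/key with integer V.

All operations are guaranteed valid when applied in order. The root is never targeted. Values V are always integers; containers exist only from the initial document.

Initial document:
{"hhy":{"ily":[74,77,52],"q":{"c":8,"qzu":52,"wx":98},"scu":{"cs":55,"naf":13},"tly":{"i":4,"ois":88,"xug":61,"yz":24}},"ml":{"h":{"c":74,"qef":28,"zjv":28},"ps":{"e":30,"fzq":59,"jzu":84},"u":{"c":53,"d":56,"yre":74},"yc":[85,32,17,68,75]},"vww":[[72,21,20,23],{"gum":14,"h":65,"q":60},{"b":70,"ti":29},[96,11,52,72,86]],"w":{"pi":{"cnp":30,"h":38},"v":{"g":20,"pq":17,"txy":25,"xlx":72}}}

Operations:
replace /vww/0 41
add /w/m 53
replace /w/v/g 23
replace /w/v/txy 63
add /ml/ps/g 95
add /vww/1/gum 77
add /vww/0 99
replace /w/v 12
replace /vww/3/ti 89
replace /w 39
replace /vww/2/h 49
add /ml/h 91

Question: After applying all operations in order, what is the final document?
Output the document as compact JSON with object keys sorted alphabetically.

After op 1 (replace /vww/0 41): {"hhy":{"ily":[74,77,52],"q":{"c":8,"qzu":52,"wx":98},"scu":{"cs":55,"naf":13},"tly":{"i":4,"ois":88,"xug":61,"yz":24}},"ml":{"h":{"c":74,"qef":28,"zjv":28},"ps":{"e":30,"fzq":59,"jzu":84},"u":{"c":53,"d":56,"yre":74},"yc":[85,32,17,68,75]},"vww":[41,{"gum":14,"h":65,"q":60},{"b":70,"ti":29},[96,11,52,72,86]],"w":{"pi":{"cnp":30,"h":38},"v":{"g":20,"pq":17,"txy":25,"xlx":72}}}
After op 2 (add /w/m 53): {"hhy":{"ily":[74,77,52],"q":{"c":8,"qzu":52,"wx":98},"scu":{"cs":55,"naf":13},"tly":{"i":4,"ois":88,"xug":61,"yz":24}},"ml":{"h":{"c":74,"qef":28,"zjv":28},"ps":{"e":30,"fzq":59,"jzu":84},"u":{"c":53,"d":56,"yre":74},"yc":[85,32,17,68,75]},"vww":[41,{"gum":14,"h":65,"q":60},{"b":70,"ti":29},[96,11,52,72,86]],"w":{"m":53,"pi":{"cnp":30,"h":38},"v":{"g":20,"pq":17,"txy":25,"xlx":72}}}
After op 3 (replace /w/v/g 23): {"hhy":{"ily":[74,77,52],"q":{"c":8,"qzu":52,"wx":98},"scu":{"cs":55,"naf":13},"tly":{"i":4,"ois":88,"xug":61,"yz":24}},"ml":{"h":{"c":74,"qef":28,"zjv":28},"ps":{"e":30,"fzq":59,"jzu":84},"u":{"c":53,"d":56,"yre":74},"yc":[85,32,17,68,75]},"vww":[41,{"gum":14,"h":65,"q":60},{"b":70,"ti":29},[96,11,52,72,86]],"w":{"m":53,"pi":{"cnp":30,"h":38},"v":{"g":23,"pq":17,"txy":25,"xlx":72}}}
After op 4 (replace /w/v/txy 63): {"hhy":{"ily":[74,77,52],"q":{"c":8,"qzu":52,"wx":98},"scu":{"cs":55,"naf":13},"tly":{"i":4,"ois":88,"xug":61,"yz":24}},"ml":{"h":{"c":74,"qef":28,"zjv":28},"ps":{"e":30,"fzq":59,"jzu":84},"u":{"c":53,"d":56,"yre":74},"yc":[85,32,17,68,75]},"vww":[41,{"gum":14,"h":65,"q":60},{"b":70,"ti":29},[96,11,52,72,86]],"w":{"m":53,"pi":{"cnp":30,"h":38},"v":{"g":23,"pq":17,"txy":63,"xlx":72}}}
After op 5 (add /ml/ps/g 95): {"hhy":{"ily":[74,77,52],"q":{"c":8,"qzu":52,"wx":98},"scu":{"cs":55,"naf":13},"tly":{"i":4,"ois":88,"xug":61,"yz":24}},"ml":{"h":{"c":74,"qef":28,"zjv":28},"ps":{"e":30,"fzq":59,"g":95,"jzu":84},"u":{"c":53,"d":56,"yre":74},"yc":[85,32,17,68,75]},"vww":[41,{"gum":14,"h":65,"q":60},{"b":70,"ti":29},[96,11,52,72,86]],"w":{"m":53,"pi":{"cnp":30,"h":38},"v":{"g":23,"pq":17,"txy":63,"xlx":72}}}
After op 6 (add /vww/1/gum 77): {"hhy":{"ily":[74,77,52],"q":{"c":8,"qzu":52,"wx":98},"scu":{"cs":55,"naf":13},"tly":{"i":4,"ois":88,"xug":61,"yz":24}},"ml":{"h":{"c":74,"qef":28,"zjv":28},"ps":{"e":30,"fzq":59,"g":95,"jzu":84},"u":{"c":53,"d":56,"yre":74},"yc":[85,32,17,68,75]},"vww":[41,{"gum":77,"h":65,"q":60},{"b":70,"ti":29},[96,11,52,72,86]],"w":{"m":53,"pi":{"cnp":30,"h":38},"v":{"g":23,"pq":17,"txy":63,"xlx":72}}}
After op 7 (add /vww/0 99): {"hhy":{"ily":[74,77,52],"q":{"c":8,"qzu":52,"wx":98},"scu":{"cs":55,"naf":13},"tly":{"i":4,"ois":88,"xug":61,"yz":24}},"ml":{"h":{"c":74,"qef":28,"zjv":28},"ps":{"e":30,"fzq":59,"g":95,"jzu":84},"u":{"c":53,"d":56,"yre":74},"yc":[85,32,17,68,75]},"vww":[99,41,{"gum":77,"h":65,"q":60},{"b":70,"ti":29},[96,11,52,72,86]],"w":{"m":53,"pi":{"cnp":30,"h":38},"v":{"g":23,"pq":17,"txy":63,"xlx":72}}}
After op 8 (replace /w/v 12): {"hhy":{"ily":[74,77,52],"q":{"c":8,"qzu":52,"wx":98},"scu":{"cs":55,"naf":13},"tly":{"i":4,"ois":88,"xug":61,"yz":24}},"ml":{"h":{"c":74,"qef":28,"zjv":28},"ps":{"e":30,"fzq":59,"g":95,"jzu":84},"u":{"c":53,"d":56,"yre":74},"yc":[85,32,17,68,75]},"vww":[99,41,{"gum":77,"h":65,"q":60},{"b":70,"ti":29},[96,11,52,72,86]],"w":{"m":53,"pi":{"cnp":30,"h":38},"v":12}}
After op 9 (replace /vww/3/ti 89): {"hhy":{"ily":[74,77,52],"q":{"c":8,"qzu":52,"wx":98},"scu":{"cs":55,"naf":13},"tly":{"i":4,"ois":88,"xug":61,"yz":24}},"ml":{"h":{"c":74,"qef":28,"zjv":28},"ps":{"e":30,"fzq":59,"g":95,"jzu":84},"u":{"c":53,"d":56,"yre":74},"yc":[85,32,17,68,75]},"vww":[99,41,{"gum":77,"h":65,"q":60},{"b":70,"ti":89},[96,11,52,72,86]],"w":{"m":53,"pi":{"cnp":30,"h":38},"v":12}}
After op 10 (replace /w 39): {"hhy":{"ily":[74,77,52],"q":{"c":8,"qzu":52,"wx":98},"scu":{"cs":55,"naf":13},"tly":{"i":4,"ois":88,"xug":61,"yz":24}},"ml":{"h":{"c":74,"qef":28,"zjv":28},"ps":{"e":30,"fzq":59,"g":95,"jzu":84},"u":{"c":53,"d":56,"yre":74},"yc":[85,32,17,68,75]},"vww":[99,41,{"gum":77,"h":65,"q":60},{"b":70,"ti":89},[96,11,52,72,86]],"w":39}
After op 11 (replace /vww/2/h 49): {"hhy":{"ily":[74,77,52],"q":{"c":8,"qzu":52,"wx":98},"scu":{"cs":55,"naf":13},"tly":{"i":4,"ois":88,"xug":61,"yz":24}},"ml":{"h":{"c":74,"qef":28,"zjv":28},"ps":{"e":30,"fzq":59,"g":95,"jzu":84},"u":{"c":53,"d":56,"yre":74},"yc":[85,32,17,68,75]},"vww":[99,41,{"gum":77,"h":49,"q":60},{"b":70,"ti":89},[96,11,52,72,86]],"w":39}
After op 12 (add /ml/h 91): {"hhy":{"ily":[74,77,52],"q":{"c":8,"qzu":52,"wx":98},"scu":{"cs":55,"naf":13},"tly":{"i":4,"ois":88,"xug":61,"yz":24}},"ml":{"h":91,"ps":{"e":30,"fzq":59,"g":95,"jzu":84},"u":{"c":53,"d":56,"yre":74},"yc":[85,32,17,68,75]},"vww":[99,41,{"gum":77,"h":49,"q":60},{"b":70,"ti":89},[96,11,52,72,86]],"w":39}

Answer: {"hhy":{"ily":[74,77,52],"q":{"c":8,"qzu":52,"wx":98},"scu":{"cs":55,"naf":13},"tly":{"i":4,"ois":88,"xug":61,"yz":24}},"ml":{"h":91,"ps":{"e":30,"fzq":59,"g":95,"jzu":84},"u":{"c":53,"d":56,"yre":74},"yc":[85,32,17,68,75]},"vww":[99,41,{"gum":77,"h":49,"q":60},{"b":70,"ti":89},[96,11,52,72,86]],"w":39}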